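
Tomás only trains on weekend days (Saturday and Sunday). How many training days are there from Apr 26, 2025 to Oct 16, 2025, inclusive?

Apr 26, 2025 is a Saturday.
From Apr 26, 2025 to Oct 16, 2025 is 174 days inclusive.
174 = 7 × 24 + 6, so there are 24 full weeks plus 6 extra days.
Each full week contributes 2 weekend days (Sat, Sun): 24 × 2 = 48.
The 6 extra days are Sat, Sun, Mon, Tue, Wed, Thu — 2 of them qualify.
Total: 48 + 2 = 50.

50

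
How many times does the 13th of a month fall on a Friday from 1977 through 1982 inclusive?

10

Friday-the-13ths by year:
1977: May
1978: Jan, Oct
1979: Apr, Jul
1980: Jun
1981: Feb, Mar, Nov
1982: Aug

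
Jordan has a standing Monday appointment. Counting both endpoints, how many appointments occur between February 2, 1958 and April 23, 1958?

February 2, 1958 is a Sunday.
The range spans 81 days (inclusive of both endpoints).
81 = 7 × 11 + 4, so there are 11 full weeks plus 4 extra days.
Each full week contributes one Monday: 11 so far.
The 4 extra days are Sunday, Monday, Tuesday, Wednesday — 1 of them qualifies.
Total: 11 + 1 = 12.

12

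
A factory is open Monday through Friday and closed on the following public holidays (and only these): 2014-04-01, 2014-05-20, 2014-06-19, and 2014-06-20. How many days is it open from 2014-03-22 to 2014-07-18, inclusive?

81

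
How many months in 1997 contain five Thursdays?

4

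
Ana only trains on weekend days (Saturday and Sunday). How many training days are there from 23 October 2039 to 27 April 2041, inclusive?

158

23 October 2039 is a Sunday.
From 23 October 2039 to 27 April 2041 is 553 days inclusive.
553 = 7 × 79, so the span is exactly 79 full weeks.
Each full week contributes 2 weekend days (Sat, Sun): 79 × 2 = 158.
Total: 158.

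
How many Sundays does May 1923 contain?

4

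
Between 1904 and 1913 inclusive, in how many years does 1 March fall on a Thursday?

1

Day of week of March 1 in each year:
1904: Tue, 1905: Wed, 1906: Thu ✓, 1907: Fri, 1908: Sun, 1909: Mon, 1910: Tue, 1911: Wed, 1912: Fri, 1913: Sat
Thursdays: 1906.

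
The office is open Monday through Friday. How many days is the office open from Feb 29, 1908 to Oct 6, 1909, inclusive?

Feb 29, 1908 is a Saturday.
That's 586 days from start to end, counting both.
586 = 7 × 83 + 5, so there are 83 full weeks plus 5 extra days.
Each full week contributes 5 weekdays (Mon–Fri): 83 × 5 = 415.
The 5 extra days are Sat, Sun, Mon, Tue, Wed — 3 of them qualify.
Total: 415 + 3 = 418.

418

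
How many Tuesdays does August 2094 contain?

5

Aug 1, 2094 is a Sunday.
That's 31 days from start to end, counting both.
31 = 7 × 4 + 3, so there are 4 full weeks plus 3 extra days.
Each full week contributes one Tuesday: 4 so far.
The 3 extra days are Sunday, Monday, Tuesday — 1 of them qualifies.
Total: 4 + 1 = 5.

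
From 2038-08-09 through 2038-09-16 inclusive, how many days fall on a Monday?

6 Mondays

2038-08-09 is a Monday.
That's 39 days from start to end, counting both.
39 = 7 × 5 + 4, so there are 5 full weeks plus 4 extra days.
Each full week contributes one Monday: 5 so far.
The 4 extra days are Monday, Tuesday, Wednesday, Thursday — 1 of them qualifies.
Total: 5 + 1 = 6.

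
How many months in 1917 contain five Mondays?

A month has five Mondays exactly when Monday falls within its first (length − 28) days.
Jan: 31 days, starts Mon → 5 of Mon, Tue, Wed ✓
Feb: 28 days, starts Thu → 5 of (none)
Mar: 31 days, starts Thu → 5 of Thu, Fri, Sat
Apr: 30 days, starts Sun → 5 of Sun, Mon ✓
May: 31 days, starts Tue → 5 of Tue, Wed, Thu
Jun: 30 days, starts Fri → 5 of Fri, Sat
Jul: 31 days, starts Sun → 5 of Sun, Mon, Tue ✓
Aug: 31 days, starts Wed → 5 of Wed, Thu, Fri
Sep: 30 days, starts Sat → 5 of Sat, Sun
Oct: 31 days, starts Mon → 5 of Mon, Tue, Wed ✓
Nov: 30 days, starts Thu → 5 of Thu, Fri
Dec: 31 days, starts Sat → 5 of Sat, Sun, Mon ✓
Months with five Mondays: Jan, Apr, Jul, Oct, Dec.

5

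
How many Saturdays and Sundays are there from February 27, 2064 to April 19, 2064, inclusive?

15

February 27, 2064 is a Wednesday.
That's 53 days from start to end, counting both.
53 = 7 × 7 + 4, so there are 7 full weeks plus 4 extra days.
Each full week contributes 2 weekend days (Sat, Sun): 7 × 2 = 14.
The 4 extra days are Wednesday, Thursday, Friday, Saturday — 1 of them qualifies.
Total: 14 + 1 = 15.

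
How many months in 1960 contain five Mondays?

A month has five Mondays exactly when Monday falls within its first (length − 28) days.
Jan: 31 days, starts Fri → 5 of Fri, Sat, Sun
Feb: 29 days, starts Mon → 5 of Mon ✓
Mar: 31 days, starts Tue → 5 of Tue, Wed, Thu
Apr: 30 days, starts Fri → 5 of Fri, Sat
May: 31 days, starts Sun → 5 of Sun, Mon, Tue ✓
Jun: 30 days, starts Wed → 5 of Wed, Thu
Jul: 31 days, starts Fri → 5 of Fri, Sat, Sun
Aug: 31 days, starts Mon → 5 of Mon, Tue, Wed ✓
Sep: 30 days, starts Thu → 5 of Thu, Fri
Oct: 31 days, starts Sat → 5 of Sat, Sun, Mon ✓
Nov: 30 days, starts Tue → 5 of Tue, Wed
Dec: 31 days, starts Thu → 5 of Thu, Fri, Sat
Months with five Mondays: Feb, May, Aug, Oct.

4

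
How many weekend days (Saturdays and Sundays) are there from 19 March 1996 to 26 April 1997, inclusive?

115

19 March 1996 is a Tuesday.
From 19 March 1996 to 26 April 1997 is 404 days inclusive.
404 = 7 × 57 + 5, so there are 57 full weeks plus 5 extra days.
Each full week contributes 2 weekend days (Sat, Sun): 57 × 2 = 114.
The 5 extra days are Tuesday, Wednesday, Thursday, Friday, Saturday — 1 of them qualifies.
Total: 114 + 1 = 115.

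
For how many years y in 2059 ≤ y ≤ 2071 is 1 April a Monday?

Day of week of April 1 in each year:
2059: Tue, 2060: Thu, 2061: Fri, 2062: Sat, 2063: Sun, 2064: Tue, 2065: Wed, 2066: Thu, 2067: Fri, 2068: Sun, 2069: Mon ✓, 2070: Tue, 2071: Wed
Mondays: 2069.

1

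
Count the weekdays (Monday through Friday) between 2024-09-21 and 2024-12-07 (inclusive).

55 weekdays

2024-09-21 is a Saturday.
The range spans 78 days (inclusive of both endpoints).
78 = 7 × 11 + 1, so there are 11 full weeks plus 1 extra day.
Each full week contributes 5 weekdays (Mon–Fri): 11 × 5 = 55.
The 1 extra day is Saturday — none qualify.
Total: 55 + 0 = 55.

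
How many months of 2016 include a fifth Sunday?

A month has five Sundays exactly when Sunday falls within its first (length − 28) days.
Jan: 31 days, starts Fri → 5 of Fri, Sat, Sun ✓
Feb: 29 days, starts Mon → 5 of Mon
Mar: 31 days, starts Tue → 5 of Tue, Wed, Thu
Apr: 30 days, starts Fri → 5 of Fri, Sat
May: 31 days, starts Sun → 5 of Sun, Mon, Tue ✓
Jun: 30 days, starts Wed → 5 of Wed, Thu
Jul: 31 days, starts Fri → 5 of Fri, Sat, Sun ✓
Aug: 31 days, starts Mon → 5 of Mon, Tue, Wed
Sep: 30 days, starts Thu → 5 of Thu, Fri
Oct: 31 days, starts Sat → 5 of Sat, Sun, Mon ✓
Nov: 30 days, starts Tue → 5 of Tue, Wed
Dec: 31 days, starts Thu → 5 of Thu, Fri, Sat
Months with five Sundays: Jan, May, Jul, Oct.

4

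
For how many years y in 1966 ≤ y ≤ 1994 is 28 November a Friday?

Day of week of November 28 in each year:
1966: Mon, 1967: Tue, 1968: Thu, 1969: Fri ✓, 1970: Sat, 1971: Sun, 1972: Tue, 1973: Wed, 1974: Thu, 1975: Fri ✓, 1976: Sun, 1977: Mon, 1978: Tue, 1979: Wed, 1980: Fri ✓, 1981: Sat, 1982: Sun, 1983: Mon, 1984: Wed, 1985: Thu, 1986: Fri ✓, 1987: Sat, 1988: Mon, 1989: Tue, 1990: Wed, 1991: Thu, 1992: Sat, 1993: Sun, 1994: Mon
Fridays: 1969, 1975, 1980, 1986.

4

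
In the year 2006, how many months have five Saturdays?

4

A month has five Saturdays exactly when Saturday falls within its first (length − 28) days.
Jan: 31 days, starts Sun → 5 of Sun, Mon, Tue
Feb: 28 days, starts Wed → 5 of (none)
Mar: 31 days, starts Wed → 5 of Wed, Thu, Fri
Apr: 30 days, starts Sat → 5 of Sat, Sun ✓
May: 31 days, starts Mon → 5 of Mon, Tue, Wed
Jun: 30 days, starts Thu → 5 of Thu, Fri
Jul: 31 days, starts Sat → 5 of Sat, Sun, Mon ✓
Aug: 31 days, starts Tue → 5 of Tue, Wed, Thu
Sep: 30 days, starts Fri → 5 of Fri, Sat ✓
Oct: 31 days, starts Sun → 5 of Sun, Mon, Tue
Nov: 30 days, starts Wed → 5 of Wed, Thu
Dec: 31 days, starts Fri → 5 of Fri, Sat, Sun ✓
Months with five Saturdays: Apr, Jul, Sep, Dec.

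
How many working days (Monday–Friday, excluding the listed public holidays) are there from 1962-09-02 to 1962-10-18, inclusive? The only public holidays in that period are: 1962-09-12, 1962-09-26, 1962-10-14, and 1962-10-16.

31 working days

1962-09-02 is a Sunday.
That's 47 days from start to end, counting both.
47 = 7 × 6 + 5, so there are 6 full weeks plus 5 extra days.
Each full week contributes 5 weekdays (Mon–Fri): 6 × 5 = 30.
The 5 extra days are Sunday, Monday, Tuesday, Wednesday, Thursday — 4 of them qualify.
Total: 30 + 4 = 34.
Holidays: 1962-09-12 (Wed); 1962-09-26 (Wed); 1962-10-14 (Sun); 1962-10-16 (Tue).
3 of the 4 holidays fall on weekdays; the rest are weekends and were already excluded.
Business days: 34 − 3 = 31.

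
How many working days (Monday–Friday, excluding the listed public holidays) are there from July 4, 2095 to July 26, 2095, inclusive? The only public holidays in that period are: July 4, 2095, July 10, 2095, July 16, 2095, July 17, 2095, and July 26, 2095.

July 4, 2095 is a Monday.
From July 4, 2095 to July 26, 2095 is 23 days inclusive.
23 = 7 × 3 + 2, so there are 3 full weeks plus 2 extra days.
Each full week contributes 5 weekdays (Mon–Fri): 3 × 5 = 15.
The 2 extra days are Monday, Tuesday — 2 of them qualify.
Total: 15 + 2 = 17.
Holidays: July 4, 2095 (Mon); July 10, 2095 (Sun); July 16, 2095 (Sat); July 17, 2095 (Sun); July 26, 2095 (Tue).
2 of the 5 holidays fall on weekdays; the rest are weekends and were already excluded.
Business days: 17 − 2 = 15.

15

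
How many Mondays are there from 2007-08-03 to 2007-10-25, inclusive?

2007-08-03 is a Friday.
That's 84 days from start to end, counting both.
84 = 7 × 12, so the span is exactly 12 full weeks.
Each full week contributes one Monday: 12 so far.

12 Mondays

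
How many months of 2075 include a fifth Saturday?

A month has five Saturdays exactly when Saturday falls within its first (length − 28) days.
Jan: 31 days, starts Tue → 5 of Tue, Wed, Thu
Feb: 28 days, starts Fri → 5 of (none)
Mar: 31 days, starts Fri → 5 of Fri, Sat, Sun ✓
Apr: 30 days, starts Mon → 5 of Mon, Tue
May: 31 days, starts Wed → 5 of Wed, Thu, Fri
Jun: 30 days, starts Sat → 5 of Sat, Sun ✓
Jul: 31 days, starts Mon → 5 of Mon, Tue, Wed
Aug: 31 days, starts Thu → 5 of Thu, Fri, Sat ✓
Sep: 30 days, starts Sun → 5 of Sun, Mon
Oct: 31 days, starts Tue → 5 of Tue, Wed, Thu
Nov: 30 days, starts Fri → 5 of Fri, Sat ✓
Dec: 31 days, starts Sun → 5 of Sun, Mon, Tue
Months with five Saturdays: Mar, Jun, Aug, Nov.

4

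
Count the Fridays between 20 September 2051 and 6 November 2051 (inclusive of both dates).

7

20 September 2051 is a Wednesday.
From 20 September 2051 to 6 November 2051 is 48 days inclusive.
48 = 7 × 6 + 6, so there are 6 full weeks plus 6 extra days.
Each full week contributes one Friday: 6 so far.
The 6 extra days are Wednesday, Thursday, Friday, Saturday, Sunday, Monday — 1 of them qualifies.
Total: 6 + 1 = 7.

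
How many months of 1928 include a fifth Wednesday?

4

A month has five Wednesdays exactly when Wednesday falls within its first (length − 28) days.
Jan: 31 days, starts Sun → 5 of Sun, Mon, Tue
Feb: 29 days, starts Wed → 5 of Wed ✓
Mar: 31 days, starts Thu → 5 of Thu, Fri, Sat
Apr: 30 days, starts Sun → 5 of Sun, Mon
May: 31 days, starts Tue → 5 of Tue, Wed, Thu ✓
Jun: 30 days, starts Fri → 5 of Fri, Sat
Jul: 31 days, starts Sun → 5 of Sun, Mon, Tue
Aug: 31 days, starts Wed → 5 of Wed, Thu, Fri ✓
Sep: 30 days, starts Sat → 5 of Sat, Sun
Oct: 31 days, starts Mon → 5 of Mon, Tue, Wed ✓
Nov: 30 days, starts Thu → 5 of Thu, Fri
Dec: 31 days, starts Sat → 5 of Sat, Sun, Mon
Months with five Wednesdays: Feb, May, Aug, Oct.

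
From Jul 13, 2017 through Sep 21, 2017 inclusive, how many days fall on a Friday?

Jul 13, 2017 is a Thursday.
From Jul 13, 2017 to Sep 21, 2017 is 71 days inclusive.
71 = 7 × 10 + 1, so there are 10 full weeks plus 1 extra day.
Each full week contributes one Friday: 10 so far.
The 1 extra day is Thu — none qualify.
Total: 10 + 0 = 10.

10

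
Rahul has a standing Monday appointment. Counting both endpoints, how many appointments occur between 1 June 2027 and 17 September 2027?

15 Mondays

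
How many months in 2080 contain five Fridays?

A month has five Fridays exactly when Friday falls within its first (length − 28) days.
Jan: 31 days, starts Mon → 5 of Mon, Tue, Wed
Feb: 29 days, starts Thu → 5 of Thu
Mar: 31 days, starts Fri → 5 of Fri, Sat, Sun ✓
Apr: 30 days, starts Mon → 5 of Mon, Tue
May: 31 days, starts Wed → 5 of Wed, Thu, Fri ✓
Jun: 30 days, starts Sat → 5 of Sat, Sun
Jul: 31 days, starts Mon → 5 of Mon, Tue, Wed
Aug: 31 days, starts Thu → 5 of Thu, Fri, Sat ✓
Sep: 30 days, starts Sun → 5 of Sun, Mon
Oct: 31 days, starts Tue → 5 of Tue, Wed, Thu
Nov: 30 days, starts Fri → 5 of Fri, Sat ✓
Dec: 31 days, starts Sun → 5 of Sun, Mon, Tue
Months with five Fridays: Mar, May, Aug, Nov.

4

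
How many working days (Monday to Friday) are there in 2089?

1 January 2089 is a Saturday.
That's 365 days from start to end, counting both.
365 = 7 × 52 + 1, so there are 52 full weeks plus 1 extra day.
Each full week contributes 5 weekdays (Mon–Fri): 52 × 5 = 260.
The 1 extra day is Sat — none qualify.
Total: 260 + 0 = 260.

260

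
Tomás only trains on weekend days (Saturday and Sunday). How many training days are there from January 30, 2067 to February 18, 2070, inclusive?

319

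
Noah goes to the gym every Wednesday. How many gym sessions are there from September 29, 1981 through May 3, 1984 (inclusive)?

136 Wednesdays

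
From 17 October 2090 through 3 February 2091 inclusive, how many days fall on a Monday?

15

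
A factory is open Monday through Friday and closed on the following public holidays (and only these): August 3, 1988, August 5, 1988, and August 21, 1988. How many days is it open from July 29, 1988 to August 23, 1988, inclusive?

July 29, 1988 is a Friday.
From July 29, 1988 to August 23, 1988 is 26 days inclusive.
26 = 7 × 3 + 5, so there are 3 full weeks plus 5 extra days.
Each full week contributes 5 weekdays (Mon–Fri): 3 × 5 = 15.
The 5 extra days are Fri, Sat, Sun, Mon, Tue — 3 of them qualify.
Total: 15 + 3 = 18.
Holidays: August 3, 1988 (Wed); August 5, 1988 (Fri); August 21, 1988 (Sun).
2 of the 3 holidays fall on weekdays; the rest are weekends and were already excluded.
Business days: 18 − 2 = 16.

16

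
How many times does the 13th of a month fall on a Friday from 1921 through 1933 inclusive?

23

Friday-the-13ths by year:
1921: May
1922: Jan, Oct
1923: Apr, Jul
1924: Jun
1925: Feb, Mar, Nov
1926: Aug
1927: May
1928: Jan, Apr, Jul
1929: Sep, Dec
1930: Jun
1931: Feb, Mar, Nov
1932: May
1933: Jan, Oct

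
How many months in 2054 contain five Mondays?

4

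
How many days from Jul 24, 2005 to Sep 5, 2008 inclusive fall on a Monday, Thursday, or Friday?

Jul 24, 2005 is a Sunday.
That's 1140 days from start to end, counting both.
1140 = 7 × 162 + 6, so there are 162 full weeks plus 6 extra days.
Each full week contributes 3 days from the set (Mon, Thu, Fri): 162 × 3 = 486.
The 6 extra days are Sunday, Monday, Tuesday, Wednesday, Thursday, Friday — 3 of them qualify.
Total: 486 + 3 = 489.

489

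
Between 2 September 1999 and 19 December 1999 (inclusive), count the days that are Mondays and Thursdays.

31

2 September 1999 is a Thursday.
The range spans 109 days (inclusive of both endpoints).
109 = 7 × 15 + 4, so there are 15 full weeks plus 4 extra days.
Each full week contributes 2 days from the set (Mon, Thu): 15 × 2 = 30.
The 4 extra days are Thu, Fri, Sat, Sun — 1 of them qualifies.
Total: 30 + 1 = 31.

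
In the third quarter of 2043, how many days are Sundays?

13

July 1, 2043 is a Wednesday.
From July 1, 2043 to September 30, 2043 is 92 days inclusive.
92 = 7 × 13 + 1, so there are 13 full weeks plus 1 extra day.
Each full week contributes one Sunday: 13 so far.
The 1 extra day is Wednesday — none qualify.
Total: 13 + 0 = 13.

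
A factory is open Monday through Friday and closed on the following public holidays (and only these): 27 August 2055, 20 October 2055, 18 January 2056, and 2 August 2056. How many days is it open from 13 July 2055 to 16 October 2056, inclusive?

13 July 2055 is a Tuesday.
That's 462 days from start to end, counting both.
462 = 7 × 66, so the span is exactly 66 full weeks.
Each full week contributes 5 weekdays (Mon–Fri): 66 × 5 = 330.
Total: 330.
Holidays: 27 August 2055 (Fri); 20 October 2055 (Wed); 18 January 2056 (Tue); 2 August 2056 (Wed).
All 4 holidays fall on weekdays, so subtract 4.
Business days: 330 − 4 = 326.

326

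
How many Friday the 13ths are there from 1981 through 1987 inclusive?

14

Friday-the-13ths by year:
1981: Feb, Mar, Nov
1982: Aug
1983: May
1984: Jan, Apr, Jul
1985: Sep, Dec
1986: Jun
1987: Feb, Mar, Nov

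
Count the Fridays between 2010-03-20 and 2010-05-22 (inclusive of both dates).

9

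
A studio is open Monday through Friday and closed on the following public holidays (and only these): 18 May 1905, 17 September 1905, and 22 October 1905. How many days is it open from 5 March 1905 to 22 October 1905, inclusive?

164

5 March 1905 is a Sunday.
That's 232 days from start to end, counting both.
232 = 7 × 33 + 1, so there are 33 full weeks plus 1 extra day.
Each full week contributes 5 weekdays (Mon–Fri): 33 × 5 = 165.
The 1 extra day is Sunday — none qualify.
Total: 165 + 0 = 165.
Holidays: 18 May 1905 (Thu); 17 September 1905 (Sun); 22 October 1905 (Sun).
1 of the 3 holidays fall on weekdays; the rest are weekends and were already excluded.
Business days: 165 − 1 = 164.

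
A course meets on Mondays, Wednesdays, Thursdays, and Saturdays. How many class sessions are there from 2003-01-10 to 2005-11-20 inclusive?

597

2003-01-10 is a Friday.
The range spans 1046 days (inclusive of both endpoints).
1046 = 7 × 149 + 3, so there are 149 full weeks plus 3 extra days.
Each full week contributes 4 days from the set (Mon, Wed, Thu, Sat): 149 × 4 = 596.
The 3 extra days are Friday, Saturday, Sunday — 1 of them qualifies.
Total: 596 + 1 = 597.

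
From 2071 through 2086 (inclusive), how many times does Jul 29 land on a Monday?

3

Day of week of July 29 in each year:
2071: Wed, 2072: Fri, 2073: Sat, 2074: Sun, 2075: Mon ✓, 2076: Wed, 2077: Thu, 2078: Fri, 2079: Sat, 2080: Mon ✓, 2081: Tue, 2082: Wed, 2083: Thu, 2084: Sat, 2085: Sun, 2086: Mon ✓
Mondays: 2075, 2080, 2086.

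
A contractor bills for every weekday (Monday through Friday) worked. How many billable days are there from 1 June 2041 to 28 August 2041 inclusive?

63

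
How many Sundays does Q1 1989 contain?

13

1989-01-01 is a Sunday.
The range spans 90 days (inclusive of both endpoints).
90 = 7 × 12 + 6, so there are 12 full weeks plus 6 extra days.
Each full week contributes one Sunday: 12 so far.
The 6 extra days are Sun, Mon, Tue, Wed, Thu, Fri — 1 of them qualifies.
Total: 12 + 1 = 13.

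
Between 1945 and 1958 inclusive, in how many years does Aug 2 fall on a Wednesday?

Day of week of August 2 in each year:
1945: Thu, 1946: Fri, 1947: Sat, 1948: Mon, 1949: Tue, 1950: Wed ✓, 1951: Thu, 1952: Sat, 1953: Sun, 1954: Mon, 1955: Tue, 1956: Thu, 1957: Fri, 1958: Sat
Wednesdays: 1950.

1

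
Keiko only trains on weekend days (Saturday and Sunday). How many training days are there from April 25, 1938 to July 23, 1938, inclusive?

April 25, 1938 is a Monday.
That's 90 days from start to end, counting both.
90 = 7 × 12 + 6, so there are 12 full weeks plus 6 extra days.
Each full week contributes 2 weekend days (Sat, Sun): 12 × 2 = 24.
The 6 extra days are Mon, Tue, Wed, Thu, Fri, Sat — 1 of them qualifies.
Total: 24 + 1 = 25.

25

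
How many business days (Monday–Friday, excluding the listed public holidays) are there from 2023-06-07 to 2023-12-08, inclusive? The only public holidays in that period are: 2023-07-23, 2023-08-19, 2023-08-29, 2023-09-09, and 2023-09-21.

2023-06-07 is a Wednesday.
That's 185 days from start to end, counting both.
185 = 7 × 26 + 3, so there are 26 full weeks plus 3 extra days.
Each full week contributes 5 weekdays (Mon–Fri): 26 × 5 = 130.
The 3 extra days are Wednesday, Thursday, Friday — 3 of them qualify.
Total: 130 + 3 = 133.
Holidays: 2023-07-23 (Sun); 2023-08-19 (Sat); 2023-08-29 (Tue); 2023-09-09 (Sat); 2023-09-21 (Thu).
2 of the 5 holidays fall on weekdays; the rest are weekends and were already excluded.
Business days: 133 − 2 = 131.

131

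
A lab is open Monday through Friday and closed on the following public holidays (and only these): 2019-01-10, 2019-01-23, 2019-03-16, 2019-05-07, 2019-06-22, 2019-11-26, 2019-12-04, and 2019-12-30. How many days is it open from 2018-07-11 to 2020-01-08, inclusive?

2018-07-11 is a Wednesday.
That's 547 days from start to end, counting both.
547 = 7 × 78 + 1, so there are 78 full weeks plus 1 extra day.
Each full week contributes 5 weekdays (Mon–Fri): 78 × 5 = 390.
The 1 extra day is Wednesday — 1 of them qualifies.
Total: 390 + 1 = 391.
Holidays: 2019-01-10 (Thu); 2019-01-23 (Wed); 2019-03-16 (Sat); 2019-05-07 (Tue); 2019-06-22 (Sat); 2019-11-26 (Tue); 2019-12-04 (Wed); 2019-12-30 (Mon).
6 of the 8 holidays fall on weekdays; the rest are weekends and were already excluded.
Business days: 391 − 6 = 385.

385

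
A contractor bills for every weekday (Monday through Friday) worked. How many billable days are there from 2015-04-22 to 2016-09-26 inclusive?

374

2015-04-22 is a Wednesday.
That's 524 days from start to end, counting both.
524 = 7 × 74 + 6, so there are 74 full weeks plus 6 extra days.
Each full week contributes 5 weekdays (Mon–Fri): 74 × 5 = 370.
The 6 extra days are Wednesday, Thursday, Friday, Saturday, Sunday, Monday — 4 of them qualify.
Total: 370 + 4 = 374.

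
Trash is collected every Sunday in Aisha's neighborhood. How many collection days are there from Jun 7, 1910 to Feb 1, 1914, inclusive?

191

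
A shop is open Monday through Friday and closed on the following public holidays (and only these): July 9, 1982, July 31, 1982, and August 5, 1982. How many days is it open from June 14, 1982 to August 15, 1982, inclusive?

June 14, 1982 is a Monday.
From June 14, 1982 to August 15, 1982 is 63 days inclusive.
63 = 7 × 9, so the span is exactly 9 full weeks.
Each full week contributes 5 weekdays (Mon–Fri): 9 × 5 = 45.
Total: 45.
Holidays: July 9, 1982 (Fri); July 31, 1982 (Sat); August 5, 1982 (Thu).
2 of the 3 holidays fall on weekdays; the rest are weekends and were already excluded.
Business days: 45 − 2 = 43.

43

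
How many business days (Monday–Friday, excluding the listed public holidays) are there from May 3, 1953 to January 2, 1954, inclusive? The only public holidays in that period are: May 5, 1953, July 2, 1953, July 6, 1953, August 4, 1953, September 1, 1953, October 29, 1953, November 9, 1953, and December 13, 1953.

May 3, 1953 is a Sunday.
From May 3, 1953 to January 2, 1954 is 245 days inclusive.
245 = 7 × 35, so the span is exactly 35 full weeks.
Each full week contributes 5 weekdays (Mon–Fri): 35 × 5 = 175.
Holidays: May 5, 1953 (Tue); July 2, 1953 (Thu); July 6, 1953 (Mon); August 4, 1953 (Tue); September 1, 1953 (Tue); October 29, 1953 (Thu); November 9, 1953 (Mon); December 13, 1953 (Sun).
7 of the 8 holidays fall on weekdays; the rest are weekends and were already excluded.
Business days: 175 − 7 = 168.

168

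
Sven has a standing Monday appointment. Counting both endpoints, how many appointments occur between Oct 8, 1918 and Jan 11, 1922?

170 Mondays

Oct 8, 1918 is a Tuesday.
That's 1192 days from start to end, counting both.
1192 = 7 × 170 + 2, so there are 170 full weeks plus 2 extra days.
Each full week contributes one Monday: 170 so far.
The 2 extra days are Tue, Wed — none qualify.
Total: 170 + 0 = 170.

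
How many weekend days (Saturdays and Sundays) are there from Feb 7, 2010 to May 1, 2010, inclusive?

24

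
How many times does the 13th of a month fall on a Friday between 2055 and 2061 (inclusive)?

Friday-the-13ths by year:
2055: Aug
2056: Oct
2057: Apr, Jul
2058: Sep, Dec
2059: Jun
2060: Feb, Aug
2061: May

10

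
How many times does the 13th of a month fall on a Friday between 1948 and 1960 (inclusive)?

23

Friday-the-13ths by year:
1948: Feb, Aug
1949: May
1950: Jan, Oct
1951: Apr, Jul
1952: Jun
1953: Feb, Mar, Nov
1954: Aug
1955: May
1956: Jan, Apr, Jul
1957: Sep, Dec
1958: Jun
1959: Feb, Mar, Nov
1960: May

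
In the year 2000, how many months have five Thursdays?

4

A month has five Thursdays exactly when Thursday falls within its first (length − 28) days.
Jan: 31 days, starts Sat → 5 of Sat, Sun, Mon
Feb: 29 days, starts Tue → 5 of Tue
Mar: 31 days, starts Wed → 5 of Wed, Thu, Fri ✓
Apr: 30 days, starts Sat → 5 of Sat, Sun
May: 31 days, starts Mon → 5 of Mon, Tue, Wed
Jun: 30 days, starts Thu → 5 of Thu, Fri ✓
Jul: 31 days, starts Sat → 5 of Sat, Sun, Mon
Aug: 31 days, starts Tue → 5 of Tue, Wed, Thu ✓
Sep: 30 days, starts Fri → 5 of Fri, Sat
Oct: 31 days, starts Sun → 5 of Sun, Mon, Tue
Nov: 30 days, starts Wed → 5 of Wed, Thu ✓
Dec: 31 days, starts Fri → 5 of Fri, Sat, Sun
Months with five Thursdays: Mar, Jun, Aug, Nov.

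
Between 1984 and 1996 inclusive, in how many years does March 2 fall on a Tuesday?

1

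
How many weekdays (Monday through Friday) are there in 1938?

January 1, 1938 is a Saturday.
The range spans 365 days (inclusive of both endpoints).
365 = 7 × 52 + 1, so there are 52 full weeks plus 1 extra day.
Each full week contributes 5 weekdays (Mon–Fri): 52 × 5 = 260.
The 1 extra day is Sat — none qualify.
Total: 260 + 0 = 260.

260 weekdays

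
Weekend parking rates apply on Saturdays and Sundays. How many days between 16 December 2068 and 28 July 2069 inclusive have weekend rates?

16 December 2068 is a Sunday.
From 16 December 2068 to 28 July 2069 is 225 days inclusive.
225 = 7 × 32 + 1, so there are 32 full weeks plus 1 extra day.
Each full week contributes 2 weekend days (Sat, Sun): 32 × 2 = 64.
The 1 extra day is Sunday — 1 of them qualifies.
Total: 64 + 1 = 65.

65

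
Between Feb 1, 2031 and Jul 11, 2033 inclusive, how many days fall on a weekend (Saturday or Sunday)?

Feb 1, 2031 is a Saturday.
That's 892 days from start to end, counting both.
892 = 7 × 127 + 3, so there are 127 full weeks plus 3 extra days.
Each full week contributes 2 weekend days (Sat, Sun): 127 × 2 = 254.
The 3 extra days are Saturday, Sunday, Monday — 2 of them qualify.
Total: 254 + 2 = 256.

256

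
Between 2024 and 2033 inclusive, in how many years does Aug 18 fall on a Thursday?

1

Day of week of August 18 in each year:
2024: Sun, 2025: Mon, 2026: Tue, 2027: Wed, 2028: Fri, 2029: Sat, 2030: Sun, 2031: Mon, 2032: Wed, 2033: Thu ✓
Thursdays: 2033.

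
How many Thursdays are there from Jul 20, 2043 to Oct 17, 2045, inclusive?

117 Thursdays

Jul 20, 2043 is a Monday.
That's 821 days from start to end, counting both.
821 = 7 × 117 + 2, so there are 117 full weeks plus 2 extra days.
Each full week contributes one Thursday: 117 so far.
The 2 extra days are Mon, Tue — none qualify.
Total: 117 + 0 = 117.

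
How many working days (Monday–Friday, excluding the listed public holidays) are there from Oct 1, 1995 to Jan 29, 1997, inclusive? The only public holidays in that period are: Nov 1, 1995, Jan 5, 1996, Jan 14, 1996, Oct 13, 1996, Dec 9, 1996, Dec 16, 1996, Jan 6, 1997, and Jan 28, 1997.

342

Oct 1, 1995 is a Sunday.
That's 487 days from start to end, counting both.
487 = 7 × 69 + 4, so there are 69 full weeks plus 4 extra days.
Each full week contributes 5 weekdays (Mon–Fri): 69 × 5 = 345.
The 4 extra days are Sun, Mon, Tue, Wed — 3 of them qualify.
Total: 345 + 3 = 348.
Holidays: Nov 1, 1995 (Wed); Jan 5, 1996 (Fri); Jan 14, 1996 (Sun); Oct 13, 1996 (Sun); Dec 9, 1996 (Mon); Dec 16, 1996 (Mon); Jan 6, 1997 (Mon); Jan 28, 1997 (Tue).
6 of the 8 holidays fall on weekdays; the rest are weekends and were already excluded.
Business days: 348 − 6 = 342.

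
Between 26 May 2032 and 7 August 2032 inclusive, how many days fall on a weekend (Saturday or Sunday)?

21

26 May 2032 is a Wednesday.
From 26 May 2032 to 7 August 2032 is 74 days inclusive.
74 = 7 × 10 + 4, so there are 10 full weeks plus 4 extra days.
Each full week contributes 2 weekend days (Sat, Sun): 10 × 2 = 20.
The 4 extra days are Wednesday, Thursday, Friday, Saturday — 1 of them qualifies.
Total: 20 + 1 = 21.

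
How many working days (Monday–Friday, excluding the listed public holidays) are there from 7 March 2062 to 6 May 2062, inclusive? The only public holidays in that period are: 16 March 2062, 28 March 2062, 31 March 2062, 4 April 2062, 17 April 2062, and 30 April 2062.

7 March 2062 is a Tuesday.
The range spans 61 days (inclusive of both endpoints).
61 = 7 × 8 + 5, so there are 8 full weeks plus 5 extra days.
Each full week contributes 5 weekdays (Mon–Fri): 8 × 5 = 40.
The 5 extra days are Tuesday, Wednesday, Thursday, Friday, Saturday — 4 of them qualify.
Total: 40 + 4 = 44.
Holidays: 16 March 2062 (Thu); 28 March 2062 (Tue); 31 March 2062 (Fri); 4 April 2062 (Tue); 17 April 2062 (Mon); 30 April 2062 (Sun).
5 of the 6 holidays fall on weekdays; the rest are weekends and were already excluded.
Business days: 44 − 5 = 39.

39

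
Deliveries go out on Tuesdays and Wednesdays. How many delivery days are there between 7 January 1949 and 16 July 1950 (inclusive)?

7 January 1949 is a Friday.
From 7 January 1949 to 16 July 1950 is 556 days inclusive.
556 = 7 × 79 + 3, so there are 79 full weeks plus 3 extra days.
Each full week contributes 2 days from the set (Tue, Wed): 79 × 2 = 158.
The 3 extra days are Friday, Saturday, Sunday — none qualify.
Total: 158 + 0 = 158.

158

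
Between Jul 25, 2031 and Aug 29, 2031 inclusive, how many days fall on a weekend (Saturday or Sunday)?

Jul 25, 2031 is a Friday.
That's 36 days from start to end, counting both.
36 = 7 × 5 + 1, so there are 5 full weeks plus 1 extra day.
Each full week contributes 2 weekend days (Sat, Sun): 5 × 2 = 10.
The 1 extra day is Fri — none qualify.
Total: 10 + 0 = 10.

10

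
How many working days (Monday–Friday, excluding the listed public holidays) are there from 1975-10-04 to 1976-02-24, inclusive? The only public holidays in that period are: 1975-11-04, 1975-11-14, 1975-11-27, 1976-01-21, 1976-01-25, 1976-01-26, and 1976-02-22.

1975-10-04 is a Saturday.
From 1975-10-04 to 1976-02-24 is 144 days inclusive.
144 = 7 × 20 + 4, so there are 20 full weeks plus 4 extra days.
Each full week contributes 5 weekdays (Mon–Fri): 20 × 5 = 100.
The 4 extra days are Saturday, Sunday, Monday, Tuesday — 2 of them qualify.
Total: 100 + 2 = 102.
Holidays: 1975-11-04 (Tue); 1975-11-14 (Fri); 1975-11-27 (Thu); 1976-01-21 (Wed); 1976-01-25 (Sun); 1976-01-26 (Mon); 1976-02-22 (Sun).
5 of the 7 holidays fall on weekdays; the rest are weekends and were already excluded.
Business days: 102 − 5 = 97.

97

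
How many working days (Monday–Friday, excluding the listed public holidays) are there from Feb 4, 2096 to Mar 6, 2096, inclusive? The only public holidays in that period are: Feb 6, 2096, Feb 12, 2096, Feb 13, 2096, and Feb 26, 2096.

20 working days

Feb 4, 2096 is a Saturday.
From Feb 4, 2096 to Mar 6, 2096 is 32 days inclusive.
32 = 7 × 4 + 4, so there are 4 full weeks plus 4 extra days.
Each full week contributes 5 weekdays (Mon–Fri): 4 × 5 = 20.
The 4 extra days are Saturday, Sunday, Monday, Tuesday — 2 of them qualify.
Total: 20 + 2 = 22.
Holidays: Feb 6, 2096 (Mon); Feb 12, 2096 (Sun); Feb 13, 2096 (Mon); Feb 26, 2096 (Sun).
2 of the 4 holidays fall on weekdays; the rest are weekends and were already excluded.
Business days: 22 − 2 = 20.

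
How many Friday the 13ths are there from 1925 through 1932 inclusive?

Friday-the-13ths by year:
1925: Feb, Mar, Nov
1926: Aug
1927: May
1928: Jan, Apr, Jul
1929: Sep, Dec
1930: Jun
1931: Feb, Mar, Nov
1932: May

15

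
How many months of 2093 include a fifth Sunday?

4

A month has five Sundays exactly when Sunday falls within its first (length − 28) days.
Jan: 31 days, starts Thu → 5 of Thu, Fri, Sat
Feb: 28 days, starts Sun → 5 of (none)
Mar: 31 days, starts Sun → 5 of Sun, Mon, Tue ✓
Apr: 30 days, starts Wed → 5 of Wed, Thu
May: 31 days, starts Fri → 5 of Fri, Sat, Sun ✓
Jun: 30 days, starts Mon → 5 of Mon, Tue
Jul: 31 days, starts Wed → 5 of Wed, Thu, Fri
Aug: 31 days, starts Sat → 5 of Sat, Sun, Mon ✓
Sep: 30 days, starts Tue → 5 of Tue, Wed
Oct: 31 days, starts Thu → 5 of Thu, Fri, Sat
Nov: 30 days, starts Sun → 5 of Sun, Mon ✓
Dec: 31 days, starts Tue → 5 of Tue, Wed, Thu
Months with five Sundays: Mar, May, Aug, Nov.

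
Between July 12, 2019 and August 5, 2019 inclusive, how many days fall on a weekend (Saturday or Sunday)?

July 12, 2019 is a Friday.
The range spans 25 days (inclusive of both endpoints).
25 = 7 × 3 + 4, so there are 3 full weeks plus 4 extra days.
Each full week contributes 2 weekend days (Sat, Sun): 3 × 2 = 6.
The 4 extra days are Fri, Sat, Sun, Mon — 2 of them qualify.
Total: 6 + 2 = 8.

8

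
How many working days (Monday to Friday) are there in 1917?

1 January 1917 is a Monday.
The range spans 365 days (inclusive of both endpoints).
365 = 7 × 52 + 1, so there are 52 full weeks plus 1 extra day.
Each full week contributes 5 weekdays (Mon–Fri): 52 × 5 = 260.
The 1 extra day is Monday — 1 of them qualifies.
Total: 260 + 1 = 261.

261 weekdays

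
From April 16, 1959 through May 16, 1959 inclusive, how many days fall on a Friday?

5

April 16, 1959 is a Thursday.
That's 31 days from start to end, counting both.
31 = 7 × 4 + 3, so there are 4 full weeks plus 3 extra days.
Each full week contributes one Friday: 4 so far.
The 3 extra days are Thursday, Friday, Saturday — 1 of them qualifies.
Total: 4 + 1 = 5.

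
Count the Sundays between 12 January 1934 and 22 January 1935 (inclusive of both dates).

54

12 January 1934 is a Friday.
The range spans 376 days (inclusive of both endpoints).
376 = 7 × 53 + 5, so there are 53 full weeks plus 5 extra days.
Each full week contributes one Sunday: 53 so far.
The 5 extra days are Friday, Saturday, Sunday, Monday, Tuesday — 1 of them qualifies.
Total: 53 + 1 = 54.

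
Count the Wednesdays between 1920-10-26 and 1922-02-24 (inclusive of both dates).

1920-10-26 is a Tuesday.
The range spans 487 days (inclusive of both endpoints).
487 = 7 × 69 + 4, so there are 69 full weeks plus 4 extra days.
Each full week contributes one Wednesday: 69 so far.
The 4 extra days are Tue, Wed, Thu, Fri — 1 of them qualifies.
Total: 69 + 1 = 70.

70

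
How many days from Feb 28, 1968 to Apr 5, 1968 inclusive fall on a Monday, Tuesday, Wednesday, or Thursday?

22

Feb 28, 1968 is a Wednesday.
From Feb 28, 1968 to Apr 5, 1968 is 38 days inclusive.
38 = 7 × 5 + 3, so there are 5 full weeks plus 3 extra days.
Each full week contributes 4 days from the set (Mon, Tue, Wed, Thu): 5 × 4 = 20.
The 3 extra days are Wednesday, Thursday, Friday — 2 of them qualify.
Total: 20 + 2 = 22.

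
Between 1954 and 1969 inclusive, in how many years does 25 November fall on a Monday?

Day of week of November 25 in each year:
1954: Thu, 1955: Fri, 1956: Sun, 1957: Mon ✓, 1958: Tue, 1959: Wed, 1960: Fri, 1961: Sat, 1962: Sun, 1963: Mon ✓, 1964: Wed, 1965: Thu, 1966: Fri, 1967: Sat, 1968: Mon ✓, 1969: Tue
Mondays: 1957, 1963, 1968.

3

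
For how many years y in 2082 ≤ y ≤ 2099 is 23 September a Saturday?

2

Day of week of September 23 in each year:
2082: Wed, 2083: Thu, 2084: Sat ✓, 2085: Sun, 2086: Mon, 2087: Tue, 2088: Thu, 2089: Fri, 2090: Sat ✓, 2091: Sun, 2092: Tue, 2093: Wed, 2094: Thu, 2095: Fri, 2096: Sun, 2097: Mon, 2098: Tue, 2099: Wed
Saturdays: 2084, 2090.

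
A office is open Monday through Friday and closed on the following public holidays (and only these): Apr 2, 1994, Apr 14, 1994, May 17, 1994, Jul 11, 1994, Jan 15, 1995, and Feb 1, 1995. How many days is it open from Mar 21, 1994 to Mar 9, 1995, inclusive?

250 business days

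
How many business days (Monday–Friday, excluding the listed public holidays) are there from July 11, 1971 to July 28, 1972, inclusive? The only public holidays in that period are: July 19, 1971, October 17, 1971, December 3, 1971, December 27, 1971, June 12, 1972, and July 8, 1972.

271 business days

July 11, 1971 is a Sunday.
That's 384 days from start to end, counting both.
384 = 7 × 54 + 6, so there are 54 full weeks plus 6 extra days.
Each full week contributes 5 weekdays (Mon–Fri): 54 × 5 = 270.
The 6 extra days are Sun, Mon, Tue, Wed, Thu, Fri — 5 of them qualify.
Total: 270 + 5 = 275.
Holidays: July 19, 1971 (Mon); October 17, 1971 (Sun); December 3, 1971 (Fri); December 27, 1971 (Mon); June 12, 1972 (Mon); July 8, 1972 (Sat).
4 of the 6 holidays fall on weekdays; the rest are weekends and were already excluded.
Business days: 275 − 4 = 271.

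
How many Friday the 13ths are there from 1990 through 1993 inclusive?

7

Friday-the-13ths by year:
1990: Apr, Jul
1991: Sep, Dec
1992: Mar, Nov
1993: Aug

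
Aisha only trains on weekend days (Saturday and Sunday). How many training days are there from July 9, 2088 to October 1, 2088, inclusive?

24

July 9, 2088 is a Friday.
That's 85 days from start to end, counting both.
85 = 7 × 12 + 1, so there are 12 full weeks plus 1 extra day.
Each full week contributes 2 weekend days (Sat, Sun): 12 × 2 = 24.
The 1 extra day is Friday — none qualify.
Total: 24 + 0 = 24.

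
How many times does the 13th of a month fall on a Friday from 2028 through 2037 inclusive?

Friday-the-13ths by year:
2028: Oct
2029: Apr, Jul
2030: Sep, Dec
2031: Jun
2032: Feb, Aug
2033: May
2034: Jan, Oct
2035: Apr, Jul
2036: Jun
2037: Feb, Mar, Nov

17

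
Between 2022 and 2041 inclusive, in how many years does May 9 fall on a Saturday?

Day of week of May 9 in each year:
2022: Mon, 2023: Tue, 2024: Thu, 2025: Fri, 2026: Sat ✓, 2027: Sun, 2028: Tue, 2029: Wed, 2030: Thu, 2031: Fri, 2032: Sun, 2033: Mon, 2034: Tue, 2035: Wed, 2036: Fri, 2037: Sat ✓, 2038: Sun, 2039: Mon, 2040: Wed, 2041: Thu
Saturdays: 2026, 2037.

2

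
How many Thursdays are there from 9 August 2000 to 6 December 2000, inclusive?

9 August 2000 is a Wednesday.
The range spans 120 days (inclusive of both endpoints).
120 = 7 × 17 + 1, so there are 17 full weeks plus 1 extra day.
Each full week contributes one Thursday: 17 so far.
The 1 extra day is Wednesday — none qualify.
Total: 17 + 0 = 17.

17 Thursdays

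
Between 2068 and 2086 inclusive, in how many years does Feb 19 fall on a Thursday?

2

Day of week of February 19 in each year:
2068: Sun, 2069: Tue, 2070: Wed, 2071: Thu ✓, 2072: Fri, 2073: Sun, 2074: Mon, 2075: Tue, 2076: Wed, 2077: Fri, 2078: Sat, 2079: Sun, 2080: Mon, 2081: Wed, 2082: Thu ✓, 2083: Fri, 2084: Sat, 2085: Mon, 2086: Tue
Thursdays: 2071, 2082.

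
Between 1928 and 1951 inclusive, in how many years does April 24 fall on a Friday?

Day of week of April 24 in each year:
1928: Tue, 1929: Wed, 1930: Thu, 1931: Fri ✓, 1932: Sun, 1933: Mon, 1934: Tue, 1935: Wed, 1936: Fri ✓, 1937: Sat, 1938: Sun, 1939: Mon, 1940: Wed, 1941: Thu, 1942: Fri ✓, 1943: Sat, 1944: Mon, 1945: Tue, 1946: Wed, 1947: Thu, 1948: Sat, 1949: Sun, 1950: Mon, 1951: Tue
Fridays: 1931, 1936, 1942.

3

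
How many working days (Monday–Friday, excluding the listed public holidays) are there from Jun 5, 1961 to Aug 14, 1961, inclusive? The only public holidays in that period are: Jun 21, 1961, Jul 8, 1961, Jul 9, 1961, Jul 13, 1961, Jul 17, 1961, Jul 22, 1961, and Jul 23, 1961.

Jun 5, 1961 is a Monday.
From Jun 5, 1961 to Aug 14, 1961 is 71 days inclusive.
71 = 7 × 10 + 1, so there are 10 full weeks plus 1 extra day.
Each full week contributes 5 weekdays (Mon–Fri): 10 × 5 = 50.
The 1 extra day is Mon — 1 of them qualifies.
Total: 50 + 1 = 51.
Holidays: Jun 21, 1961 (Wed); Jul 8, 1961 (Sat); Jul 9, 1961 (Sun); Jul 13, 1961 (Thu); Jul 17, 1961 (Mon); Jul 22, 1961 (Sat); Jul 23, 1961 (Sun).
3 of the 7 holidays fall on weekdays; the rest are weekends and were already excluded.
Business days: 51 − 3 = 48.

48 working days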